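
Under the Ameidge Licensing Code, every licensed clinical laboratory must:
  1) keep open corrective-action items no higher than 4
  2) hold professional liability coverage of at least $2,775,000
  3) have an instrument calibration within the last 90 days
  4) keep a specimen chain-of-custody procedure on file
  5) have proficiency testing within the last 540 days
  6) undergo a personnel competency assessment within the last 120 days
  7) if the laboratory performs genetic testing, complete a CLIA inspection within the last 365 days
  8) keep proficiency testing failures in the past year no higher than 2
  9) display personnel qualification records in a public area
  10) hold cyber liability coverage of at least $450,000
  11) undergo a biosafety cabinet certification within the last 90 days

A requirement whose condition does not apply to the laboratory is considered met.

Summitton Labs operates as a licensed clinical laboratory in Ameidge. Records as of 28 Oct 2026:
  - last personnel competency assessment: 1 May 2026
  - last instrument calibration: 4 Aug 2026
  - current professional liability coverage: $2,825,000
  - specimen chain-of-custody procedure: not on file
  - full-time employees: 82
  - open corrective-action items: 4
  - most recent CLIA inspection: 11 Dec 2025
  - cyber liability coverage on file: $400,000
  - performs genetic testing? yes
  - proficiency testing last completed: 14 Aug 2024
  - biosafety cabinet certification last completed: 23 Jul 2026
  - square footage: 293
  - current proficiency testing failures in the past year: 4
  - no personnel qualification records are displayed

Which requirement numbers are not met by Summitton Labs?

1. open corrective-action items 4 ≤ 4 → met
2. professional liability coverage $2,825,000 ≥ $2,775,000 → met
3. instrument calibration 85 days ago vs limit 90 → met
4. specimen chain-of-custody procedure absent → not met
5. proficiency testing 805 days ago vs limit 540 → not met
6. personnel competency assessment 180 days ago vs limit 120 → not met
7. condition 'performs genetic testing' holds; CLIA inspection 321 days ago vs limit 365 → met
8. proficiency testing failures in the past year 4 > 2 → not met
9. personnel qualification records absent → not met
10. cyber liability coverage $400,000 < $450,000 → not met
11. biosafety cabinet certification 97 days ago vs limit 90 → not met
Not met: 4, 5, 6, 8, 9, 10, 11

4, 5, 6, 8, 9, 10, 11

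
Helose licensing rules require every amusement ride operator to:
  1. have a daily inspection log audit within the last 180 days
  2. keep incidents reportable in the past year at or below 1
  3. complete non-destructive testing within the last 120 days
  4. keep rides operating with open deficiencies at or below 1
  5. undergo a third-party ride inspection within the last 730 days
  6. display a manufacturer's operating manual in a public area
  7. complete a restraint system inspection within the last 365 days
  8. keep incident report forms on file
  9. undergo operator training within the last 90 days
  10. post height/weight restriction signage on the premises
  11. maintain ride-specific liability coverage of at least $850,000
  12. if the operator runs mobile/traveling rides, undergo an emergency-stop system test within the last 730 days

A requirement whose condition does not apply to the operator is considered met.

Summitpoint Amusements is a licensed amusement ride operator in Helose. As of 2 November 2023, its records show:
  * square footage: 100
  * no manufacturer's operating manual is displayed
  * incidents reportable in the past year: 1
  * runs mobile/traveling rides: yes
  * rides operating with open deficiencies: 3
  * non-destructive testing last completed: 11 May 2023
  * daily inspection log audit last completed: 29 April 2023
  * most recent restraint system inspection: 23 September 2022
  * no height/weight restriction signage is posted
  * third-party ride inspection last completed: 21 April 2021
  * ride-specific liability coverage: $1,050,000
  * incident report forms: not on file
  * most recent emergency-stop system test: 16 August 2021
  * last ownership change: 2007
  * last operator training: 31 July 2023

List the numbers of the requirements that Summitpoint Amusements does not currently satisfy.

1, 3, 4, 5, 6, 7, 8, 9, 10, 12

1. daily inspection log audit 187 days ago vs limit 180 → not met
2. incidents reportable in the past year 1 ≤ 1 → met
3. non-destructive testing 175 days ago vs limit 120 → not met
4. rides operating with open deficiencies 3 > 1 → not met
5. third-party ride inspection 925 days ago vs limit 730 → not met
6. manufacturer's operating manual absent → not met
7. restraint system inspection 405 days ago vs limit 365 → not met
8. incident report forms absent → not met
9. operator training 94 days ago vs limit 90 → not met
10. height/weight restriction signage absent → not met
11. ride-specific liability coverage $1,050,000 ≥ $850,000 → met
12. condition 'runs mobile/traveling rides' holds; emergency-stop system test 808 days ago vs limit 730 → not met
Not met: 1, 3, 4, 5, 6, 7, 8, 9, 10, 12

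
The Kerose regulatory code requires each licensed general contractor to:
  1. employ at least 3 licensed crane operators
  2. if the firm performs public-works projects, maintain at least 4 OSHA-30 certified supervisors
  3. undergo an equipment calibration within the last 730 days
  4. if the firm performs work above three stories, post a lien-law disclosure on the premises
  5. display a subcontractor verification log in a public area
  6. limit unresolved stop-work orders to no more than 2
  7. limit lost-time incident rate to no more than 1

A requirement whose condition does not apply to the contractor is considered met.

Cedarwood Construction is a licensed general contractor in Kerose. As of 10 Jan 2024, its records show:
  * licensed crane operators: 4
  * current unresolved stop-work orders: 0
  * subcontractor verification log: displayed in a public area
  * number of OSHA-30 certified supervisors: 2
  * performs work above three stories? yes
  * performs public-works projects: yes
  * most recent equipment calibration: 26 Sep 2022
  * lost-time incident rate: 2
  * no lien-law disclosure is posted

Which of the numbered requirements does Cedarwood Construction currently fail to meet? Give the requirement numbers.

2, 4, 7

1. licensed crane operators 4 ≥ 3 → met
2. condition 'performs public-works projects' holds; OSHA-30 certified supervisors 2 < 4 → not met
3. equipment calibration 471 days ago vs limit 730 → met
4. condition 'performs work above three stories' holds; lien-law disclosure absent → not met
5. subcontractor verification log present → met
6. unresolved stop-work orders 0 ≤ 2 → met
7. lost-time incident rate 2 > 1 → not met
Not met: 2, 4, 7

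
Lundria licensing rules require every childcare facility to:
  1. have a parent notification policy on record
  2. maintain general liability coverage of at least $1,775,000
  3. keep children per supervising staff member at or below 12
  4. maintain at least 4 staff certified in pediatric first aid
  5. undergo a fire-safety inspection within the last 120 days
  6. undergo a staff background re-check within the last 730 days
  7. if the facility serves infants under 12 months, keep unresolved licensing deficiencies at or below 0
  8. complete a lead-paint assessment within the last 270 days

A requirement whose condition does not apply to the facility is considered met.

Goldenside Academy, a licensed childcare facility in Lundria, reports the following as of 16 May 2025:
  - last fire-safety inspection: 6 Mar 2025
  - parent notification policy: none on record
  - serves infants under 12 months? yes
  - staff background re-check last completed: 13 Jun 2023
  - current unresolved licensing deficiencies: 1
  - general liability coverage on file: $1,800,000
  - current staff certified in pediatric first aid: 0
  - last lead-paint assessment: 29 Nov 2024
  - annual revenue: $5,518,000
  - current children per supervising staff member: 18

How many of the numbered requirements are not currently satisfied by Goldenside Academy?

4

1. parent notification policy absent → not met
2. general liability coverage $1,800,000 ≥ $1,775,000 → met
3. children per supervising staff member 18 > 12 → not met
4. staff certified in pediatric first aid 0 < 4 → not met
5. fire-safety inspection 71 days ago vs limit 120 → met
6. staff background re-check 703 days ago vs limit 730 → met
7. condition 'serves infants under 12 months' holds; unresolved licensing deficiencies 1 > 0 → not met
8. lead-paint assessment 168 days ago vs limit 270 → met
Not met: 4 of 8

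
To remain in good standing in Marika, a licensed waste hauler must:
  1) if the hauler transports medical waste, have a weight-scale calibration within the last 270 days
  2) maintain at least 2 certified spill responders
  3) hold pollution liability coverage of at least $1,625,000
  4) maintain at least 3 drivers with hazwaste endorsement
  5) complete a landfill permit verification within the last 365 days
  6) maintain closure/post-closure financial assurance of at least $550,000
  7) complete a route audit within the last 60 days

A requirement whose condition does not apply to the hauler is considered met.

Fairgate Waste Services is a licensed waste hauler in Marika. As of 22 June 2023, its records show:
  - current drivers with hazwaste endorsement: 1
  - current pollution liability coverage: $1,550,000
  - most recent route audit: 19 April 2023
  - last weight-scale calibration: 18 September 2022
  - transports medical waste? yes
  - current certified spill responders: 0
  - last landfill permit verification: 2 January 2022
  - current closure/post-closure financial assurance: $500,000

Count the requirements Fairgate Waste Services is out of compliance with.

1. condition 'transports medical waste' holds; weight-scale calibration 277 days ago vs limit 270 → not met
2. certified spill responders 0 < 2 → not met
3. pollution liability coverage $1,550,000 < $1,625,000 → not met
4. drivers with hazwaste endorsement 1 < 3 → not met
5. landfill permit verification 536 days ago vs limit 365 → not met
6. closure/post-closure financial assurance $500,000 < $550,000 → not met
7. route audit 64 days ago vs limit 60 → not met
Not met: 7 of 7

7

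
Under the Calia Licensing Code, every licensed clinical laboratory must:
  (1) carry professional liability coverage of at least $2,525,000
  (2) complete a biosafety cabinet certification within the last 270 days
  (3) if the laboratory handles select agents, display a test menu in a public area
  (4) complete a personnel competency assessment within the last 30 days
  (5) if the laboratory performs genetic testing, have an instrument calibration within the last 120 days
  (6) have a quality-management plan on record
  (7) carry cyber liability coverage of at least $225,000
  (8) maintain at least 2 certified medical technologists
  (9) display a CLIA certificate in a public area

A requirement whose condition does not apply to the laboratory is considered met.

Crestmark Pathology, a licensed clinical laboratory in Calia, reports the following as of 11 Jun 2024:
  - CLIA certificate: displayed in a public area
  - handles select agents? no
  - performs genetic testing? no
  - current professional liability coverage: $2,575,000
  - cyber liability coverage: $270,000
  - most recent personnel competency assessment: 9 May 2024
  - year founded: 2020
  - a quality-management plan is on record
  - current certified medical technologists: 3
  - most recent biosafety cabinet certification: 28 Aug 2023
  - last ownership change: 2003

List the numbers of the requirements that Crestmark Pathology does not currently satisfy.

1. professional liability coverage $2,575,000 ≥ $2,525,000 → met
2. biosafety cabinet certification 288 days ago vs limit 270 → not met
3. condition 'handles select agents' does not hold → requirement n/a → met
4. personnel competency assessment 33 days ago vs limit 30 → not met
5. condition 'performs genetic testing' does not hold → requirement n/a → met
6. quality-management plan present → met
7. cyber liability coverage $270,000 ≥ $225,000 → met
8. certified medical technologists 3 ≥ 2 → met
9. CLIA certificate present → met
Not met: 2, 4

2, 4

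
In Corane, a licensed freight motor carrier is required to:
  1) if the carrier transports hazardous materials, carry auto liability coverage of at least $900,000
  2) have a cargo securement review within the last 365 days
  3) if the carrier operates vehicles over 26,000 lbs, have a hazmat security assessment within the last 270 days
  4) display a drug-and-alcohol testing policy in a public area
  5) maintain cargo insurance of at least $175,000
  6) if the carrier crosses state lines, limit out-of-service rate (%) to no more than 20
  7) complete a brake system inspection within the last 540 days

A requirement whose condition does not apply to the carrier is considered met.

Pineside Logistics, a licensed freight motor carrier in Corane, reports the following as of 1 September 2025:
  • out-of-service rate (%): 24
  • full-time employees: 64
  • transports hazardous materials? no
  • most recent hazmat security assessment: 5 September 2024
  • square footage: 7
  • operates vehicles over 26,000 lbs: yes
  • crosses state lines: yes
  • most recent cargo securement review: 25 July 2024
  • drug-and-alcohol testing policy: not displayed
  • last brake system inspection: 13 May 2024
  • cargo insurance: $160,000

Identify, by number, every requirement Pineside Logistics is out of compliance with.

2, 3, 4, 5, 6

1. condition 'transports hazardous materials' does not hold → requirement n/a → met
2. cargo securement review 403 days ago vs limit 365 → not met
3. condition 'operates vehicles over 26,000 lbs' holds; hazmat security assessment 361 days ago vs limit 270 → not met
4. drug-and-alcohol testing policy absent → not met
5. cargo insurance $160,000 < $175,000 → not met
6. condition 'crosses state lines' holds; out-of-service rate (%) 24 > 20 → not met
7. brake system inspection 476 days ago vs limit 540 → met
Not met: 2, 3, 4, 5, 6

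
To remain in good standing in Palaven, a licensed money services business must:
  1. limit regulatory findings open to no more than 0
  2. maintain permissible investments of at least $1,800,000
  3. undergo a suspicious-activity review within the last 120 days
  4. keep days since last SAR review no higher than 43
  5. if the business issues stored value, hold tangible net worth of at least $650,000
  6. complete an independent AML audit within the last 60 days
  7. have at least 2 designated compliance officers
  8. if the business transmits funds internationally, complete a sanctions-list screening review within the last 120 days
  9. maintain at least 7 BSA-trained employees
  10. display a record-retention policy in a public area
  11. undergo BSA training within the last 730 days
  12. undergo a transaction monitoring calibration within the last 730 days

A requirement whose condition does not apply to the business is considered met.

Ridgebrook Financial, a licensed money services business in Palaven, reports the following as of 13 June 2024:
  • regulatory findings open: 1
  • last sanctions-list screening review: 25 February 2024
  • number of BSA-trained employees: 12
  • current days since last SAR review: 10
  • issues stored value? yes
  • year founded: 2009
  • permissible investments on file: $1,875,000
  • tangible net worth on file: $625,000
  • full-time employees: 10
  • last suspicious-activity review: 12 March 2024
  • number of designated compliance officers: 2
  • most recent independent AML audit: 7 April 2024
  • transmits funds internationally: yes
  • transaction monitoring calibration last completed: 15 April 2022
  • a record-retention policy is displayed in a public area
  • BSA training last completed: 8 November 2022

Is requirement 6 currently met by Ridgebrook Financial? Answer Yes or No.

6. independent AML audit 67 days ago vs limit 60 → not met

No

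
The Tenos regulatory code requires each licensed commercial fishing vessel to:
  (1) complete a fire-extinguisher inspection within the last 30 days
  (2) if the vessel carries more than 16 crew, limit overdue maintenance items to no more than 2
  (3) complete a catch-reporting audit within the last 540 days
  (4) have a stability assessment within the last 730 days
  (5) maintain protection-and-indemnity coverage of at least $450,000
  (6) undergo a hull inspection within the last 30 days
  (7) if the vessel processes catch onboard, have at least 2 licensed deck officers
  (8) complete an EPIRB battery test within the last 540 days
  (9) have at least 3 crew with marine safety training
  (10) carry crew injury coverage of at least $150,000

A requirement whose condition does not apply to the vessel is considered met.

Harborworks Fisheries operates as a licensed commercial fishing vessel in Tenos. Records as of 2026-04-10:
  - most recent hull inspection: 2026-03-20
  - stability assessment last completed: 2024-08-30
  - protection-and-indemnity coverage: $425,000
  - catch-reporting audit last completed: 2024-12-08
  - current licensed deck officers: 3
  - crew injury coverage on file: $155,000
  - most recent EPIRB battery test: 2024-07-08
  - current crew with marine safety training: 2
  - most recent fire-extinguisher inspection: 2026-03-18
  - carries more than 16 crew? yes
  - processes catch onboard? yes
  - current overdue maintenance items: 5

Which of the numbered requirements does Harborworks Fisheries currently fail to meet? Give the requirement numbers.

1. fire-extinguisher inspection 23 days ago vs limit 30 → met
2. condition 'carries more than 16 crew' holds; overdue maintenance items 5 > 2 → not met
3. catch-reporting audit 488 days ago vs limit 540 → met
4. stability assessment 588 days ago vs limit 730 → met
5. protection-and-indemnity coverage $425,000 < $450,000 → not met
6. hull inspection 21 days ago vs limit 30 → met
7. condition 'processes catch onboard' holds; licensed deck officers 3 ≥ 2 → met
8. EPIRB battery test 641 days ago vs limit 540 → not met
9. crew with marine safety training 2 < 3 → not met
10. crew injury coverage $155,000 ≥ $150,000 → met
Not met: 2, 5, 8, 9

2, 5, 8, 9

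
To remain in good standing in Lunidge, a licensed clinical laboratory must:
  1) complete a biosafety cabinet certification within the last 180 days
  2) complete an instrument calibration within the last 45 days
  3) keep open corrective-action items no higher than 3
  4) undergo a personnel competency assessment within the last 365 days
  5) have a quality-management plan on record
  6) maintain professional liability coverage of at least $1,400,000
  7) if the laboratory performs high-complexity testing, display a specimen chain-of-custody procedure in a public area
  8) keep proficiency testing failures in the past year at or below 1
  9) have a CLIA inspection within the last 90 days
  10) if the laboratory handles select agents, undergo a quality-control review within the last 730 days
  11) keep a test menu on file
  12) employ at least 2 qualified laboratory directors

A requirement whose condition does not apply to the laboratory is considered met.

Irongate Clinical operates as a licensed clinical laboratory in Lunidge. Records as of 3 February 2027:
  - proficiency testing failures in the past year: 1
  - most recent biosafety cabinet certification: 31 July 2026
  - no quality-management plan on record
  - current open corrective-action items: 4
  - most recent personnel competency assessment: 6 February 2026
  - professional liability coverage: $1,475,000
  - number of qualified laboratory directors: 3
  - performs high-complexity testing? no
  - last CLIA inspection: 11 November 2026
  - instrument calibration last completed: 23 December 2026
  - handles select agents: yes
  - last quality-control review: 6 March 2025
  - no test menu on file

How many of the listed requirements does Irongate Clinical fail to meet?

1. biosafety cabinet certification 187 days ago vs limit 180 → not met
2. instrument calibration 42 days ago vs limit 45 → met
3. open corrective-action items 4 > 3 → not met
4. personnel competency assessment 362 days ago vs limit 365 → met
5. quality-management plan absent → not met
6. professional liability coverage $1,475,000 ≥ $1,400,000 → met
7. condition 'performs high-complexity testing' does not hold → requirement n/a → met
8. proficiency testing failures in the past year 1 ≤ 1 → met
9. CLIA inspection 84 days ago vs limit 90 → met
10. condition 'handles select agents' holds; quality-control review 699 days ago vs limit 730 → met
11. test menu absent → not met
12. qualified laboratory directors 3 ≥ 2 → met
Not met: 4 of 12

4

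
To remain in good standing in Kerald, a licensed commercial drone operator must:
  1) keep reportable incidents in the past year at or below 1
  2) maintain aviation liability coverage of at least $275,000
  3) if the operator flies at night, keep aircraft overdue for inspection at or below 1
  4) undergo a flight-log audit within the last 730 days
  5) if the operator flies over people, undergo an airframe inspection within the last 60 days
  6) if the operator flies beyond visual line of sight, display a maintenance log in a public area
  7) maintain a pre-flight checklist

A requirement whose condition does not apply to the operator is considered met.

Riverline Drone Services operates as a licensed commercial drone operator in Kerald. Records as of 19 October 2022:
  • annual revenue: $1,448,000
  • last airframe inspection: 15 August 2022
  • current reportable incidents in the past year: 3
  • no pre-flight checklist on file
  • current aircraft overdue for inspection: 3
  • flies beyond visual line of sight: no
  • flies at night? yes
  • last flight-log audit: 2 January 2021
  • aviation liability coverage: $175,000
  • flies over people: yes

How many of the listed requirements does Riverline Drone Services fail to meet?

5

1. reportable incidents in the past year 3 > 1 → not met
2. aviation liability coverage $175,000 < $275,000 → not met
3. condition 'flies at night' holds; aircraft overdue for inspection 3 > 1 → not met
4. flight-log audit 655 days ago vs limit 730 → met
5. condition 'flies over people' holds; airframe inspection 65 days ago vs limit 60 → not met
6. condition 'flies beyond visual line of sight' does not hold → requirement n/a → met
7. pre-flight checklist absent → not met
Not met: 5 of 7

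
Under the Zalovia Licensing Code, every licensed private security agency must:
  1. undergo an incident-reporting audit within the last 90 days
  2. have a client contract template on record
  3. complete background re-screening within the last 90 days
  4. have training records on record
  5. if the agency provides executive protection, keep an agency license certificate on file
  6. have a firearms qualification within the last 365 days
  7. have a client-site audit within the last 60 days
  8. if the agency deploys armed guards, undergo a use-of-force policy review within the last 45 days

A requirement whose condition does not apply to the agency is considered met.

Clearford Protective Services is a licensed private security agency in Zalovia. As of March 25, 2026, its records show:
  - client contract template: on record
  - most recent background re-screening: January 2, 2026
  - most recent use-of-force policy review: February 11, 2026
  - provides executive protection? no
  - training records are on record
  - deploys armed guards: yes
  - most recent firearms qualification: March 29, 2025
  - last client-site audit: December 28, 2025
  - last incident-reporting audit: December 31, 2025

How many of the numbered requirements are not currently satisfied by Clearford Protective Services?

1

1. incident-reporting audit 84 days ago vs limit 90 → met
2. client contract template present → met
3. background re-screening 82 days ago vs limit 90 → met
4. training records present → met
5. condition 'provides executive protection' does not hold → requirement n/a → met
6. firearms qualification 361 days ago vs limit 365 → met
7. client-site audit 87 days ago vs limit 60 → not met
8. condition 'deploys armed guards' holds; use-of-force policy review 42 days ago vs limit 45 → met
Not met: 1 of 8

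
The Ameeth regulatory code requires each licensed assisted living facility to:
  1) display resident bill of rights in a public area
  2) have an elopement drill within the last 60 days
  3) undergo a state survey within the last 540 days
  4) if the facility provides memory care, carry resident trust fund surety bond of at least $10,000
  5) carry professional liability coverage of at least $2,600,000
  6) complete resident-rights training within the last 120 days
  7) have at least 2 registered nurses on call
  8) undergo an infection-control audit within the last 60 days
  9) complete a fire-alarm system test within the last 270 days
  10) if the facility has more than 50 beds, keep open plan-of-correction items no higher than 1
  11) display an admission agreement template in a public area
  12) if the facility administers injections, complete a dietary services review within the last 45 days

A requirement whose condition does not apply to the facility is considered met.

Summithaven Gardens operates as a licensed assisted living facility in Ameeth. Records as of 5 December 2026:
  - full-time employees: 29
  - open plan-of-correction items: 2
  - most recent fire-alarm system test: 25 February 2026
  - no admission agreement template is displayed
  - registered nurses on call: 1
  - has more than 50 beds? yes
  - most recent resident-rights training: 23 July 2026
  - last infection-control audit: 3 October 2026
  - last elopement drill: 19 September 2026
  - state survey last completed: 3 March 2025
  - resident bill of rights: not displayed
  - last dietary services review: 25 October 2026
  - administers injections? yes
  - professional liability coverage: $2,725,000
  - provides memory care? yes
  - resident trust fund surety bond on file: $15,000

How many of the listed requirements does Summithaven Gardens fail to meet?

1. resident bill of rights absent → not met
2. elopement drill 77 days ago vs limit 60 → not met
3. state survey 642 days ago vs limit 540 → not met
4. condition 'provides memory care' holds; resident trust fund surety bond $15,000 ≥ $10,000 → met
5. professional liability coverage $2,725,000 ≥ $2,600,000 → met
6. resident-rights training 135 days ago vs limit 120 → not met
7. registered nurses on call 1 < 2 → not met
8. infection-control audit 63 days ago vs limit 60 → not met
9. fire-alarm system test 283 days ago vs limit 270 → not met
10. condition 'has more than 50 beds' holds; open plan-of-correction items 2 > 1 → not met
11. admission agreement template absent → not met
12. condition 'administers injections' holds; dietary services review 41 days ago vs limit 45 → met
Not met: 9 of 12

9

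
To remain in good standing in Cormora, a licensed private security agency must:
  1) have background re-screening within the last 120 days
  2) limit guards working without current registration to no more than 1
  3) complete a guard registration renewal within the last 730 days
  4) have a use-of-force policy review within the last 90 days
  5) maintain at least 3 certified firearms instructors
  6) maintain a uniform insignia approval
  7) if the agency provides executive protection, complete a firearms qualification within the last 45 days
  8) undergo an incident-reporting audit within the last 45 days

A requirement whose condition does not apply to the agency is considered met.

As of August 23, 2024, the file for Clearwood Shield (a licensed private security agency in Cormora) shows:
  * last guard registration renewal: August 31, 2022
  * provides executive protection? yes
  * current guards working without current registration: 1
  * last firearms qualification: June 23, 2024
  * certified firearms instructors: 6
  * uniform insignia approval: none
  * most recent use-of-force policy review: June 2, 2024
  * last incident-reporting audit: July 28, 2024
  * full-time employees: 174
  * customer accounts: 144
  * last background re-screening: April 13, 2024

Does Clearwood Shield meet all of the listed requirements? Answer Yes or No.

No

1. background re-screening 132 days ago vs limit 120 → not met
2. guards working without current registration 1 ≤ 1 → met
3. guard registration renewal 723 days ago vs limit 730 → met
4. use-of-force policy review 82 days ago vs limit 90 → met
5. certified firearms instructors 6 ≥ 3 → met
6. uniform insignia approval absent → not met
7. condition 'provides executive protection' holds; firearms qualification 61 days ago vs limit 45 → not met
8. incident-reporting audit 26 days ago vs limit 45 → met
Not met: 1, 6, 7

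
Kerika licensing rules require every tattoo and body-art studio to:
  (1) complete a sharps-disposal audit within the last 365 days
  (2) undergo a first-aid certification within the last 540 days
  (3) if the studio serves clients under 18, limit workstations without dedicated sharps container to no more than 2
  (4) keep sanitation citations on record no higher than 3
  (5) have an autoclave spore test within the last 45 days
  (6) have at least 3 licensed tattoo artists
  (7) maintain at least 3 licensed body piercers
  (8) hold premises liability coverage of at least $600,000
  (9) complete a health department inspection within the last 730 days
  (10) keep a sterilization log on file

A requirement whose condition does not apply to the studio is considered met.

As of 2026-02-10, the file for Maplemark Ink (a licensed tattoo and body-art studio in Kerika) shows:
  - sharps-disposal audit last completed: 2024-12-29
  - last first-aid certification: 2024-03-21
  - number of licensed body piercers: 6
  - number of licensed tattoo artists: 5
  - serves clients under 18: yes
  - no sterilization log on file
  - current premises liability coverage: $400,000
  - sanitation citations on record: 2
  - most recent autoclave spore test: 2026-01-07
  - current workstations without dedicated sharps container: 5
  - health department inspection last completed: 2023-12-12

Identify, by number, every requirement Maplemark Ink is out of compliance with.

1, 2, 3, 8, 9, 10

1. sharps-disposal audit 408 days ago vs limit 365 → not met
2. first-aid certification 691 days ago vs limit 540 → not met
3. condition 'serves clients under 18' holds; workstations without dedicated sharps container 5 > 2 → not met
4. sanitation citations on record 2 ≤ 3 → met
5. autoclave spore test 34 days ago vs limit 45 → met
6. licensed tattoo artists 5 ≥ 3 → met
7. licensed body piercers 6 ≥ 3 → met
8. premises liability coverage $400,000 < $600,000 → not met
9. health department inspection 791 days ago vs limit 730 → not met
10. sterilization log absent → not met
Not met: 1, 2, 3, 8, 9, 10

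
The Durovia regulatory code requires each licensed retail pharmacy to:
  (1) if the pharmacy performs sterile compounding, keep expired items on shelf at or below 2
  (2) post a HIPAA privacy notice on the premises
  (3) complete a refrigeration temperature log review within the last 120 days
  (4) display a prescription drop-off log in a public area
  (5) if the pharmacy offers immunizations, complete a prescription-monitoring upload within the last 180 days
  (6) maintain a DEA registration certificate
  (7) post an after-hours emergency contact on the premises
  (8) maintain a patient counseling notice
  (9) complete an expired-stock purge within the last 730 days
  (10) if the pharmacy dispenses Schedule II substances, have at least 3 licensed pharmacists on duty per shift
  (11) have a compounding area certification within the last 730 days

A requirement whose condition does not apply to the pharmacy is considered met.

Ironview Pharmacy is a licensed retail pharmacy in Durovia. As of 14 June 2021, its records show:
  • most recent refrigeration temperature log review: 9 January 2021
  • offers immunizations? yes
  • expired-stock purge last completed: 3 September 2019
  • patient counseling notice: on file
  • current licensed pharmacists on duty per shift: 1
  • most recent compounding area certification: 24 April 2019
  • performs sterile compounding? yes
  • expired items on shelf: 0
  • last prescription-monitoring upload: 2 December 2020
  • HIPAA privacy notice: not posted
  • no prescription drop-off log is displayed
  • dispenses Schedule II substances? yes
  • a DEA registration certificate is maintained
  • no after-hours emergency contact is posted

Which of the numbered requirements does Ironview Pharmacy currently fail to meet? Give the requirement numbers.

2, 3, 4, 5, 7, 10, 11

1. condition 'performs sterile compounding' holds; expired items on shelf 0 ≤ 2 → met
2. HIPAA privacy notice absent → not met
3. refrigeration temperature log review 156 days ago vs limit 120 → not met
4. prescription drop-off log absent → not met
5. condition 'offers immunizations' holds; prescription-monitoring upload 194 days ago vs limit 180 → not met
6. DEA registration certificate present → met
7. after-hours emergency contact absent → not met
8. patient counseling notice present → met
9. expired-stock purge 650 days ago vs limit 730 → met
10. condition 'dispenses Schedule II substances' holds; licensed pharmacists on duty per shift 1 < 3 → not met
11. compounding area certification 782 days ago vs limit 730 → not met
Not met: 2, 3, 4, 5, 7, 10, 11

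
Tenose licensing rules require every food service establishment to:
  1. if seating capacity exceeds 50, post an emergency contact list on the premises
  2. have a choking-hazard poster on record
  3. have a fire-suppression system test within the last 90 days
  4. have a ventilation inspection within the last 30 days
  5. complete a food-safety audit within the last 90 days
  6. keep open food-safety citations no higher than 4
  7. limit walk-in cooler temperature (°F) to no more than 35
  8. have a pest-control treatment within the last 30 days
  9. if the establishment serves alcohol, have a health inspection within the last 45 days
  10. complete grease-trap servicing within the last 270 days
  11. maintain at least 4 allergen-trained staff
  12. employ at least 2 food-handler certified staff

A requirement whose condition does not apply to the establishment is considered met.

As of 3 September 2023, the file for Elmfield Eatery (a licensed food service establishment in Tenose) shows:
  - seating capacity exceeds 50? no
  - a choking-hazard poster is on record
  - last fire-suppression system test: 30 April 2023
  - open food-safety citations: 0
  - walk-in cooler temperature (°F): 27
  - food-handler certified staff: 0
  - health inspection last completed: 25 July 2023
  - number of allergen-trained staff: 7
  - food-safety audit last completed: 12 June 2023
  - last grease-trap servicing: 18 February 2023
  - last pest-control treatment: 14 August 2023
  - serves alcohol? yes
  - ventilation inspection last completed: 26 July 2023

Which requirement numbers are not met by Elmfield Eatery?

1. condition 'seating capacity exceeds 50' does not hold → requirement n/a → met
2. choking-hazard poster present → met
3. fire-suppression system test 126 days ago vs limit 90 → not met
4. ventilation inspection 39 days ago vs limit 30 → not met
5. food-safety audit 83 days ago vs limit 90 → met
6. open food-safety citations 0 ≤ 4 → met
7. walk-in cooler temperature (°F) 27 ≤ 35 → met
8. pest-control treatment 20 days ago vs limit 30 → met
9. condition 'serves alcohol' holds; health inspection 40 days ago vs limit 45 → met
10. grease-trap servicing 197 days ago vs limit 270 → met
11. allergen-trained staff 7 ≥ 4 → met
12. food-handler certified staff 0 < 2 → not met
Not met: 3, 4, 12

3, 4, 12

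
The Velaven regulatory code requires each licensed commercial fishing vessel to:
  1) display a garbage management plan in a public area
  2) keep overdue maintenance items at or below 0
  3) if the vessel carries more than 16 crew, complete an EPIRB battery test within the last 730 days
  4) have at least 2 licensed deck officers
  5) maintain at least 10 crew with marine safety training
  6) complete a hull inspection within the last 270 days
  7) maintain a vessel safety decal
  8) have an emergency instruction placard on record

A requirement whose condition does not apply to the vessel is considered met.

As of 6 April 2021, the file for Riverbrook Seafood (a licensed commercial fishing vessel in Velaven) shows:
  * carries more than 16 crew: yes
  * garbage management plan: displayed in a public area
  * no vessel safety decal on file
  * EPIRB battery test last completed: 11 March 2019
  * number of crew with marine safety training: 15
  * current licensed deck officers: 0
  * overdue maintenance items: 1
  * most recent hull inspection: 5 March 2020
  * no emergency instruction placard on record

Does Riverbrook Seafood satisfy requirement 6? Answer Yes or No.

6. hull inspection 397 days ago vs limit 270 → not met

No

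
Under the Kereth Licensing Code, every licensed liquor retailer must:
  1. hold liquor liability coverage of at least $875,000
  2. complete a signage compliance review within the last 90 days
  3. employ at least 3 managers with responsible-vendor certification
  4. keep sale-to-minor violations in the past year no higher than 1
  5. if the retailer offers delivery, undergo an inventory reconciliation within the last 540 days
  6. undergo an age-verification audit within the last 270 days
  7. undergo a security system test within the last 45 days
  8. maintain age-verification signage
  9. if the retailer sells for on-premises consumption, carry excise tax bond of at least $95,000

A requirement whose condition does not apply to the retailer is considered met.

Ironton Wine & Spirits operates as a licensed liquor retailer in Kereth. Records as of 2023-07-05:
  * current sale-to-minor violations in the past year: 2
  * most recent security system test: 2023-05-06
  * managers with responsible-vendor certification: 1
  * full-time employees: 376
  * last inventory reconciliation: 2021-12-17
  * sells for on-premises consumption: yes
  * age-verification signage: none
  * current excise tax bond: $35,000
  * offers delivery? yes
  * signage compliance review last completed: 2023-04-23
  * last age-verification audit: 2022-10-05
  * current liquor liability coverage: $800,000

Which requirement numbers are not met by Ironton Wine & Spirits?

1, 3, 4, 5, 6, 7, 8, 9

1. liquor liability coverage $800,000 < $875,000 → not met
2. signage compliance review 73 days ago vs limit 90 → met
3. managers with responsible-vendor certification 1 < 3 → not met
4. sale-to-minor violations in the past year 2 > 1 → not met
5. condition 'offers delivery' holds; inventory reconciliation 565 days ago vs limit 540 → not met
6. age-verification audit 273 days ago vs limit 270 → not met
7. security system test 60 days ago vs limit 45 → not met
8. age-verification signage absent → not met
9. condition 'sells for on-premises consumption' holds; excise tax bond $35,000 < $95,000 → not met
Not met: 1, 3, 4, 5, 6, 7, 8, 9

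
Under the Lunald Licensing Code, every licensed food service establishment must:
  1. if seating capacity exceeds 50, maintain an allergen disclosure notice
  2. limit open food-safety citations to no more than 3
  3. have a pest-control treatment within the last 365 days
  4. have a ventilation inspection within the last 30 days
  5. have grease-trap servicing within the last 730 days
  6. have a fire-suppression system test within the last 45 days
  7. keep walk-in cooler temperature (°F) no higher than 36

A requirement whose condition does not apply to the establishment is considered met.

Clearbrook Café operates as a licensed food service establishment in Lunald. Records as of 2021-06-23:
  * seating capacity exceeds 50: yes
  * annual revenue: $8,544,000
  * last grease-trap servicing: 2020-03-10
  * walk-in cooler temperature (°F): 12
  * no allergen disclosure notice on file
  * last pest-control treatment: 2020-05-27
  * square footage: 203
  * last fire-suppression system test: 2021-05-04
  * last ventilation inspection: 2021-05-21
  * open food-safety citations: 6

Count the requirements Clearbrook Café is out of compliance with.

1. condition 'seating capacity exceeds 50' holds; allergen disclosure notice absent → not met
2. open food-safety citations 6 > 3 → not met
3. pest-control treatment 392 days ago vs limit 365 → not met
4. ventilation inspection 33 days ago vs limit 30 → not met
5. grease-trap servicing 470 days ago vs limit 730 → met
6. fire-suppression system test 50 days ago vs limit 45 → not met
7. walk-in cooler temperature (°F) 12 ≤ 36 → met
Not met: 5 of 7

5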